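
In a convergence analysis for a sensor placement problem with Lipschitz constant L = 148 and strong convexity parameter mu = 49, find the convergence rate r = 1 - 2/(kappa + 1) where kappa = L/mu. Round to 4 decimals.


Step 1: Compute the condition number.
kappa = L/mu = 148/49 = 3.0204
Step 2: Compute the convergence rate.
r = 1 - 2/(kappa + 1) = 1 - 2*mu/(L + mu) = (L - mu)/(L + mu) = 99/197 = 0.5025


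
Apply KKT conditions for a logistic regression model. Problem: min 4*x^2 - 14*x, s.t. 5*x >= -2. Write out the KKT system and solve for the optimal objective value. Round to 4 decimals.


Step 1: Try lambda = 0 (constraint inactive).
Stationarity: 2*4*x - 14 = 0
x* = 14/(2*4) = 1.75
Check constraint: 5*1.75 = 8.75 >= -2 -- satisfied.
Step 2: Compute optimal value.
f(x*) = 4*1.75^2 - 14*1.75 = -12.25


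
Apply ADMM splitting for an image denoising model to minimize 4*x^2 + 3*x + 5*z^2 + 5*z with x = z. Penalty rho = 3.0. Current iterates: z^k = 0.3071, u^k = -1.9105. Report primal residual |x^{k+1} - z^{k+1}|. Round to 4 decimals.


ADMM iteration with rho = 3.0, z^k = 0.3071, u^k = -1.9105
Step 1: x-update.
Minimize 4*x^2 + 3*x + (3.0/2)*(x - 0.3071 - 1.9105)^2
FOC: (2*4 + 3.0)*x = -3 + 3.0*(0.3071 + 1.9105)
x^{k+1} = 0.3321
Step 2: z-update.
Minimize 5*z^2 + 5*z + (3.0/2)*(0.3321 - z - 1.9105)^2
FOC: (2*5 + 3.0)*z = -5 + 3.0*(0.3321 - 1.9105)
z^{k+1} = -0.7489
Step 3: u-update.
u^{k+1} = -1.9105 + 0.3321 + 0.7489 = -0.8296
Step 4: Primal residual = |0.3321 + 0.7489| = 1.0809


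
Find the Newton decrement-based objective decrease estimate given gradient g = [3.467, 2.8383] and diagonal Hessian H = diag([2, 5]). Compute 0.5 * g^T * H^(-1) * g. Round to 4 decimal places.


Step 1: H is diagonal, so H^(-1) * g = [1.7335, 0.5677].
Step 2: g^T H^(-1) g = sum_i g_i^2 / H_ii
  = (3.467)^2/2 + (2.8383)^2/5
  = 6.01 + 1.6112 = 7.6212
Step 3: Objective decrease = 0.5 * g^T H^(-1) g = 3.8106


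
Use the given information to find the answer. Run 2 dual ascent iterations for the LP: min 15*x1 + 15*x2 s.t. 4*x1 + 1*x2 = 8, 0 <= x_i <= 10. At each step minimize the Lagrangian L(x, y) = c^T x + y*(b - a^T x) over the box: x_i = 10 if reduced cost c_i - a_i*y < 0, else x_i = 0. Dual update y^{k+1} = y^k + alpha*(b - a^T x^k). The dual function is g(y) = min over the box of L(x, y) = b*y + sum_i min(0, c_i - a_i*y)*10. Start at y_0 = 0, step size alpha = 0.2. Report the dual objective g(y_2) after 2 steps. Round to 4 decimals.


Dual ascent for LP: min 15*x1 + 15*x2, 4*x1 + 1*x2 = 8, 0 <= x_i <= 10
Step 1: y^k = 0.0, reduced costs: (15.0, 15.0)
  x^k = (0.0, 0.0), subgradient = b - a^T x = 8.0
  y^{k+1} = 0.0 + 0.2*8.0 = 1.6
Step 2: y^k = 1.6, reduced costs: (8.6, 13.4)
  x^k = (0.0, 0.0), subgradient = b - a^T x = 8.0
  y^{k+1} = 1.6 + 0.2*8.0 = 3.2
Dual objective at y_2 = 3.2: reduced costs (2.2, 11.8), box minimizer x = (0.0, 0.0)
g(y_2) = b*y + (c1 - a1*y)*x1 + (c2 - a2*y)*x2 = 8*3.2 + 2.2*0.0 + 11.8*0.0 = 25.6 + 0.0 + 0.0 = 25.6


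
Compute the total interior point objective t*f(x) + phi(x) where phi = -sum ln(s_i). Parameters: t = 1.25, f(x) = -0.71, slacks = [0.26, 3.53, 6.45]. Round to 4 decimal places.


Step 1: Compute log-barrier.
ln values: [-1.3471, 1.2613, 1.8641]
phi = -(-1.3471 + 1.2613 + 1.8641) = -1.7783
Step 2: Compute augmented objective.
t*f(x) = 1.25*-0.71 = -0.8875
Total = -0.8875 - 1.7783 = -2.6658


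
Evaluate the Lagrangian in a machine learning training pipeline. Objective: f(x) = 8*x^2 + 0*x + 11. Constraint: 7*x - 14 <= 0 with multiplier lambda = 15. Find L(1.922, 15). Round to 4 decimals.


Step 1: Evaluate f(x).
f(1.922) = 8*1.922^2 + 0*1.922 + 11 = 40.5527
Step 2: Evaluate g(x).
g(1.922) = 7*1.922 - 14 = -0.546
Step 3: Compute Lagrangian.
L = 40.5527 + 15*-0.546 = 32.3627


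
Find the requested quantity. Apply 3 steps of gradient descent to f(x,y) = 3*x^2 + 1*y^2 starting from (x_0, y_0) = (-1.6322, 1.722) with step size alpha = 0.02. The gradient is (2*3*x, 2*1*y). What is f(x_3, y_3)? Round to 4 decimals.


Gradient descent on f(x,y) = 3*x^2 + 1*y^2.
Starting point: (-1.6322, 1.722), alpha = 0.02
Step 1: grad_x = 2*3*-1.6322 = -9.7932, grad_y = 2*1*1.722 = 3.444
  x_1 = -1.6322 - 0.02*-9.7932 = -1.4363
  y_1 = 1.722 - 0.02*3.444 = 1.6531
Step 2: grad_x = 2*3*-1.4363 = -8.618, grad_y = 2*1*1.6531 = 3.3062
  x_2 = -1.4363 - 0.02*-8.618 = -1.264
  y_2 = 1.6531 - 0.02*3.3062 = 1.587
Step 3: grad_x = 2*3*-1.264 = -7.5839, grad_y = 2*1*1.587 = 3.174
  x_3 = -1.264 - 0.02*-7.5839 = -1.1123
  y_3 = 1.587 - 0.02*3.174 = 1.5235
f(-1.1123, 1.5235) = 3*(-1.1123)^2 + 1*1.5235^2 = 6.0327


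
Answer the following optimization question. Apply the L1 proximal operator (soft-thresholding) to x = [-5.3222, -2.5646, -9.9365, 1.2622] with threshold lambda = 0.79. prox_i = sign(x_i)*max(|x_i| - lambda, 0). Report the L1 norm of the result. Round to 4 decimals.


Soft-thresholding with lambda = 0.79:
prox(-5.3222) = sign(-5.3222)*max(|-5.3222| - 0.79, 0) = -4.5322
prox(-2.5646) = sign(-2.5646)*max(|-2.5646| - 0.79, 0) = -1.7746
prox(-9.9365) = sign(-9.9365)*max(|-9.9365| - 0.79, 0) = -9.1465
prox(1.2622) = sign(1.2622)*max(|1.2622| - 0.79, 0) = 0.4722
prox(x) = [-4.5322, -1.7746, -9.1465, 0.4722]
||prox(x)||_1 = 4.5322 + 1.7746 + 9.1465 + 0.4722 = 15.9255


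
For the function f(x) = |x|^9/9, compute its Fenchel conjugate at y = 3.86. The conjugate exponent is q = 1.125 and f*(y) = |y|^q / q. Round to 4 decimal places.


The conjugate exponent q satisfies 1/p + 1/q = 1.
p = 9, so q = 9/(9 - 1) = 1.125
|y|^q = 3.86^1.125 = 4.5699
f*(3.86) = 4.5699 / 1.125 = 4.0622


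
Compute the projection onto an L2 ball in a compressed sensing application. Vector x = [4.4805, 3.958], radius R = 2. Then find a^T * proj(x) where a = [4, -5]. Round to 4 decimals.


Step 1: Compute ||x|| (intermediates to 6 decimals).
||x|| = sqrt(4.4805^2 + 3.958^2) = 5.978348
Step 2: Project.
Since ||x|| > R, scale = R/||x|| = 2/5.978348 = 0.334541, proj(x) = scale * x
proj(x) = [1.498911, 1.324113]
Step 3: Dot product.
a^T * proj(x) = 4*1.498911 - 5*1.324113 = -0.6249


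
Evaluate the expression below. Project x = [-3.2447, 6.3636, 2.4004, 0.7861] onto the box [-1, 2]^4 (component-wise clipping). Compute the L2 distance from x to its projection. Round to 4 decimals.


Project each component onto [-1, 2].
clip(-3.2447) = -1.0, clip(6.3636) = 2.0, clip(2.4004) = 2.0, clip(0.7861) = 0.7861
Projection = [-1.0, 2.0, 2.0, 0.7861]
Squared diffs: [5.0387, 19.041, 0.1603, 0.0]
Distance = sqrt(24.24) = 4.9234


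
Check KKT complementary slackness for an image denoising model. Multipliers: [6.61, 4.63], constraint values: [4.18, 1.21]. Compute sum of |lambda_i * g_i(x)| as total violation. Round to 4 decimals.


KKT complementary slackness check:
lambda_1 * g_1 = 6.61 * 4.18 = 27.6298
lambda_2 * g_2 = 4.63 * 1.21 = 5.6023
Total violation = 27.6298 + 5.6023 = 33.2321


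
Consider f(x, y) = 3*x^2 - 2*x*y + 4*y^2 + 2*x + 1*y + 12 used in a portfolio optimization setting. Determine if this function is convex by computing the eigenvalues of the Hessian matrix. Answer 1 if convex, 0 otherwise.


The Hessian of f(x,y) = 3*x^2 - 2*x*y + 4*y^2 + 2*x + 1*y + 12 is:
H = [[6, -2], [-2, 8]]
Trace = 6 + 8 = 14
Determinant = 6*8 - (-2)^2 = 44
Discriminant = (14)^2 - 4*44 = 20.0
Eigenvalues: lambda_1 = 4.7639, lambda_2 = 9.2361
The function is convex.

1


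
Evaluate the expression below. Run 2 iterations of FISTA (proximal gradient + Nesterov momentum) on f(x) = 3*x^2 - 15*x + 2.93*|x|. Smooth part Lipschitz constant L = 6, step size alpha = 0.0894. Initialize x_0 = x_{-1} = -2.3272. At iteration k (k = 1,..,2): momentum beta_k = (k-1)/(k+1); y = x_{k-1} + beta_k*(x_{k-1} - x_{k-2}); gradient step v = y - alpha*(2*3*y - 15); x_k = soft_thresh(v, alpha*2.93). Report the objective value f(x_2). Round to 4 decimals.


FISTA on f(x) = 3*x^2 - 15*x + 2.93*|x|
L = 6, alpha = 0.0894
Iteration 1: beta = 0.0, y = -2.3272 + 0.0*(-2.3272 + 2.3272) = -2.3272
  grad(y) = -28.9632, v = y - alpha*grad = 0.2621
  prox(v) = soft_thresh(0.2621, 0.2619) = 0.0002
Iteration 2: beta = 0.3333, y = 0.0002 + 0.3333*(0.0002 + 2.3272) = 0.776
  grad(y) = -10.3443, v = y - alpha*grad = 1.7007
  prox(v) = soft_thresh(1.7007, 0.2619) = 1.4388
f(x_2) = 3*1.4388^2 - 15*1.4388 + 2.93*|1.4388| = -11.1559


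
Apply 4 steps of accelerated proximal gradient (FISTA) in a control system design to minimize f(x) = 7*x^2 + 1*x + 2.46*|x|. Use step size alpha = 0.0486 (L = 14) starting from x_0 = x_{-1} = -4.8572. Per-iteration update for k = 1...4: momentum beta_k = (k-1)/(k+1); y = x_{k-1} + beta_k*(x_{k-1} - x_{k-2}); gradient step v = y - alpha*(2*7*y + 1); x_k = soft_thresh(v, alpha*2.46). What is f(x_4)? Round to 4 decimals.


FISTA on f(x) = 7*x^2 + 1*x + 2.46*|x|
L = 14, alpha = 0.0486
Iteration 1: beta = 0.0, y = -4.8572 + 0.0*(-4.8572 + 4.8572) = -4.8572
  grad(y) = -67.0008, v = y - alpha*grad = -1.601
  prox(v) = soft_thresh(-1.601, 0.1196) = -1.4814
Iteration 2: beta = 0.3333, y = -1.4814 + 0.3333*(-1.4814 + 4.8572) = -0.3561
  grad(y) = -3.986, v = y - alpha*grad = -0.1624
  prox(v) = soft_thresh(-0.1624, 0.1196) = -0.0429
Iteration 3: beta = 0.5, y = -0.0429 + 0.5*(-0.0429 + 1.4814) = 0.6764
  grad(y) = 10.4696, v = y - alpha*grad = 0.1676
  prox(v) = soft_thresh(0.1676, 0.1196) = 0.048
Iteration 4: beta = 0.6, y = 0.048 + 0.6*(0.048 + 0.0429) = 0.1026
  grad(y) = 2.4358, v = y - alpha*grad = -0.0158
  prox(v) = soft_thresh(-0.0158, 0.1196) = 0.0
f(x_4) = 7*0.0^2 + 1*0.0 + 2.46*|0.0| = 0.0


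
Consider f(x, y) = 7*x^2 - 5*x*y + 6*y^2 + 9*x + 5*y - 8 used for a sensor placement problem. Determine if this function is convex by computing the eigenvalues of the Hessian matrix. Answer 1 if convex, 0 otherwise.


The Hessian of f(x,y) = 7*x^2 - 5*x*y + 6*y^2 + 9*x + 5*y - 8 is:
H = [[14, -5], [-5, 12]]
Trace = 14 + 12 = 26
Determinant = 14*12 - (-5)^2 = 143
Discriminant = (26)^2 - 4*143 = 104.0
Eigenvalues: lambda_1 = 7.901, lambda_2 = 18.099
The function is convex.

1


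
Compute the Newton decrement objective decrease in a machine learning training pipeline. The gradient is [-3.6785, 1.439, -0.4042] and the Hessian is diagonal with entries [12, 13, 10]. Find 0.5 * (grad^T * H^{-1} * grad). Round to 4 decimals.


Step 1: H is diagonal, so H^(-1) * g = [-0.3065, 0.1107, -0.0404].
Step 2: g^T H^(-1) g = sum_i g_i^2 / H_ii
  = (-3.6785)^2/12 + (1.439)^2/13 + (-0.4042)^2/10
  = 1.1276 + 0.1593 + 0.0163 = 1.3032
Step 3: Objective decrease = 0.5 * g^T H^(-1) g = 0.6516


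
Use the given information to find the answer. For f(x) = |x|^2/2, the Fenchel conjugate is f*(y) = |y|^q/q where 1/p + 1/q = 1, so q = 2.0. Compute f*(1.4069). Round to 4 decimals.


The conjugate exponent q satisfies 1/p + 1/q = 1.
p = 2, so q = 2/(2 - 1) = 2.0
|y|^q = 1.4069^2.0 = 1.9794
f*(1.4069) = 1.9794 / 2.0 = 0.9897


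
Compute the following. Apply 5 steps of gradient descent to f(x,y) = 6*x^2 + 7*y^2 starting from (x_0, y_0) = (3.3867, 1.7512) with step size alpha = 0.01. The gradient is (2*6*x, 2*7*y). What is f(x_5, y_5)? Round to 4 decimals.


Gradient descent on f(x,y) = 6*x^2 + 7*y^2.
Starting point: (3.3867, 1.7512), alpha = 0.01
Step 1: grad_x = 2*6*3.3867 = 40.6404, grad_y = 2*7*1.7512 = 24.5168
  x_1 = 3.3867 - 0.01*40.6404 = 2.9803
  y_1 = 1.7512 - 0.01*24.5168 = 1.506
Step 2: grad_x = 2*6*2.9803 = 35.7636, grad_y = 2*7*1.506 = 21.0844
  x_2 = 2.9803 - 0.01*35.7636 = 2.6227
  y_2 = 1.506 - 0.01*21.0844 = 1.2952
Step 3: grad_x = 2*6*2.6227 = 31.4719, grad_y = 2*7*1.2952 = 18.1326
  x_3 = 2.6227 - 0.01*31.4719 = 2.3079
  y_3 = 1.2952 - 0.01*18.1326 = 1.1139
Step 4: grad_x = 2*6*2.3079 = 27.6953, grad_y = 2*7*1.1139 = 15.5941
  x_4 = 2.3079 - 0.01*27.6953 = 2.031
  y_4 = 1.1139 - 0.01*15.5941 = 0.9579
Step 5: grad_x = 2*6*2.031 = 24.3719, grad_y = 2*7*0.9579 = 13.4109
  x_5 = 2.031 - 0.01*24.3719 = 1.7873
  y_5 = 0.9579 - 0.01*13.4109 = 0.8238
f(1.7873, 0.8238) = 6*1.7873^2 + 7*0.8238^2 = 23.9167


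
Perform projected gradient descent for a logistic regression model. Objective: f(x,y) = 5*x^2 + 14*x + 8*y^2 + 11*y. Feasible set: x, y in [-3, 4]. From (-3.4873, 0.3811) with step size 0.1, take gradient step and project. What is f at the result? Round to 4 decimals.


Step 1: Compute gradient at (-3.4873, 0.3811).
grad_x = 2*5*-3.4873 + 14 = -20.873
grad_y = 2*8*0.3811 + 11 = 17.0976
Step 2: Gradient step.
x_raw = -3.4873 - 0.1*-20.873 = -1.4
y_raw = 0.3811 - 0.1*17.0976 = -1.3287
Step 3: Project onto [-3, 4].
x_proj = clip(-1.4) = -1.4
y_proj = clip(-1.3287) = -1.3287
Step 4: Evaluate f.
f(-1.4, -1.3287) = -10.2926


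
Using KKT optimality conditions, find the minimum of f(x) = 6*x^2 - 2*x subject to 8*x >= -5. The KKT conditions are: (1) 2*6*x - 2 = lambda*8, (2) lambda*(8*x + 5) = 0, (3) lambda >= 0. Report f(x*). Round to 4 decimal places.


Step 1: Try lambda = 0 (constraint inactive).
Stationarity: 2*6*x - 2 = 0
x* = 2/(2*6) = 1/6 = 0.1667 (rounded; the exact value 1/6 is used below)
Check constraint: 8*0.1667 = 1.3336 >= -5 -- satisfied.
Step 2: Compute optimal value.
f(x*) = 6*(1/6)^2 - 2*(1/6) = -0.1667


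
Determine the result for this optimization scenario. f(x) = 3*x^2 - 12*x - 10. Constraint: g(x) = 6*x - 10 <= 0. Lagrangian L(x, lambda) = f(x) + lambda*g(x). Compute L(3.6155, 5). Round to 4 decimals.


Step 1: Evaluate f(x).
f(3.6155) = 3*3.6155^2 - 12*3.6155 - 10 = -14.1705
Step 2: Evaluate g(x).
g(3.6155) = 6*3.6155 - 10 = 11.693
Step 3: Compute Lagrangian.
L = -14.1705 + 5*11.693 = 44.2945


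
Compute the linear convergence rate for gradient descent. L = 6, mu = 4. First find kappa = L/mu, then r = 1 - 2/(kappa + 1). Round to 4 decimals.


Step 1: Compute the condition number.
kappa = L/mu = 6/4 = 1.5
Step 2: Compute the convergence rate.
r = 1 - 2/(kappa + 1) = 1 - 2*mu/(L + mu) = (L - mu)/(L + mu) = 2/10 = 0.2


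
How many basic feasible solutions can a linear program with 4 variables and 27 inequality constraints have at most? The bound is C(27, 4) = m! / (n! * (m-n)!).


Each vertex corresponds to some choice of n active constraints out of m, so the number of vertices is at most C(m, n) = m! / (n!(m-n)!).
m = 27, n = 4
Numerator: 27 * 26 * 25 * 24
Denominator: 4! = 24
C(27, 4) = 17550


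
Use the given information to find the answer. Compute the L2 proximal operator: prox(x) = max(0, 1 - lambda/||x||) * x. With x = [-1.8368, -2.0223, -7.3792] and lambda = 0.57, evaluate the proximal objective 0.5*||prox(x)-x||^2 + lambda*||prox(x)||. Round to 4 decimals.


Step 1: Compute ||x||.
||x|| = 7.8687
Step 2: Compute scaling factor.
scale = max(0, 1 - 0.57/7.8687) = 0.9276
Step 3: prox(x) = [-1.7037, -1.8758, -6.8447]
||prox(x)|| = 7.2987
Step 4: Proximal objective.
0.5*||prox-x||^2 = 0.1625
lambda*||prox|| = 4.1603
Total = 4.3227


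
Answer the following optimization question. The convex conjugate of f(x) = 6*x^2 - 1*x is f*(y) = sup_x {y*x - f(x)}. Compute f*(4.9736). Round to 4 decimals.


f*(y) = sup_x {y*x - a*x^2 - b*x} = sup_x {(y-b)*x - a*x^2}
FOC: (y - b) - 2a*x = 0 => x* = (y - b)/(2a)
x* = (4.9736 + 1)/(2*6) = 0.4978
f*(4.9736) = (y-b)^2/(4a) = (4.9736 + 1)^2/(4*6)
= 35.6839/24 = 1.4868


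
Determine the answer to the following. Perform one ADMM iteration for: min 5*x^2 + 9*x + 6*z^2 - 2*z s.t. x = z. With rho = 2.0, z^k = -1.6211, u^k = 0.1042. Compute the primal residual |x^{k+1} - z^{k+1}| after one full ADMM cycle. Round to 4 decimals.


ADMM iteration with rho = 2.0, z^k = -1.6211, u^k = 0.1042
Step 1: x-update.
Minimize 5*x^2 + 9*x + (2.0/2)*(x + 1.6211 + 0.1042)^2
FOC: (2*5 + 2.0)*x = -9 + 2.0*(-1.6211 - 0.1042)
x^{k+1} = -1.0376
Step 2: z-update.
Minimize 6*z^2 - 2*z + (2.0/2)*(-1.0376 - z + 0.1042)^2
FOC: (2*6 + 2.0)*z = 2 + 2.0*(-1.0376 + 0.1042)
z^{k+1} = 0.0095
Step 3: u-update.
u^{k+1} = 0.1042 - 1.0376 - 0.0095 = -0.9429
Step 4: Primal residual = |-1.0376 - 0.0095| = 1.0471


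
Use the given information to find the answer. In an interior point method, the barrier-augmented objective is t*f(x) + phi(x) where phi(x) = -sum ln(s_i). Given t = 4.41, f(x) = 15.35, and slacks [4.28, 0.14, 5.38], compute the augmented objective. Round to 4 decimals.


Step 1: Compute log-barrier.
ln values: [1.454, -1.9661, 1.6827]
phi = -(1.454 - 1.9661 + 1.6827) = -1.1705
Step 2: Compute augmented objective.
t*f(x) = 4.41*15.35 = 67.6935
Total = 67.6935 - 1.1705 = 66.523


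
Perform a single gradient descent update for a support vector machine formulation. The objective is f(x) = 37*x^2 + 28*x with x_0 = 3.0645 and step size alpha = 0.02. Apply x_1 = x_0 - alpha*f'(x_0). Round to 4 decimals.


We compute the gradient at x_0 and apply the update.
f'(x) = 74*x + 28
f'(3.0645) = 74*3.0645 + 28 = 254.773
x_1 = 3.0645 - 0.02*254.773 = -2.031


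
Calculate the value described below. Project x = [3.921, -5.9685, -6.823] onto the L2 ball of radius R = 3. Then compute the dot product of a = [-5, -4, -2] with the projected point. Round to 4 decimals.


Step 1: Compute ||x|| (intermediates to 6 decimals).
||x|| = sqrt(3.921^2 + (-5.9685)^2 + (-6.823)^2) = 9.876769
Step 2: Project.
Since ||x|| > R, scale = R/||x|| = 3/9.876769 = 0.303743, proj(x) = scale * x
proj(x) = [1.190976, -1.81289, -2.072438]
Step 3: Dot product.
a^T * proj(x) = -5*1.190976 - 4*(-1.81289) - 2*(-2.072438) = 5.4416


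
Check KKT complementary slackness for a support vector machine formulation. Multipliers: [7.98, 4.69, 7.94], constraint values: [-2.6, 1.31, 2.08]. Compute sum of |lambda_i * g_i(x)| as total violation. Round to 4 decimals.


KKT complementary slackness check:
lambda_1 * g_1 = 7.98 * -2.6 = -20.748
lambda_2 * g_2 = 4.69 * 1.31 = 6.1439
lambda_3 * g_3 = 7.94 * 2.08 = 16.5152
Total violation = 20.748 + 6.1439 + 16.5152 = 43.4071


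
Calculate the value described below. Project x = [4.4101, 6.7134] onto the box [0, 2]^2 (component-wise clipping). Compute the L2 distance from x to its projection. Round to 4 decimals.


Project each component onto [0, 2].
clip(4.4101) = 2.0, clip(6.7134) = 2.0
Projection = [2.0, 2.0]
Squared diffs: [5.8086, 22.2161]
Distance = sqrt(28.0247) = 5.2938


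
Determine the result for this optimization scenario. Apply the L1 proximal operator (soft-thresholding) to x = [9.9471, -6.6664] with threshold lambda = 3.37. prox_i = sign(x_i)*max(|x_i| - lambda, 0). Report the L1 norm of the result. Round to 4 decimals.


Soft-thresholding with lambda = 3.37:
prox(9.9471) = sign(9.9471)*max(|9.9471| - 3.37, 0) = 6.5771
prox(-6.6664) = sign(-6.6664)*max(|-6.6664| - 3.37, 0) = -3.2964
prox(x) = [6.5771, -3.2964]
||prox(x)||_1 = 6.5771 + 3.2964 = 9.8735


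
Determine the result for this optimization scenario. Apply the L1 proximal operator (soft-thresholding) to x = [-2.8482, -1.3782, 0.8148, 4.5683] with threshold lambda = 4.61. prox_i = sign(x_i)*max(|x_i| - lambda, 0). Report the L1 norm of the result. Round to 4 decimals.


Soft-thresholding with lambda = 4.61:
prox(-2.8482) = sign(-2.8482)*max(|-2.8482| - 4.61, 0) = 0.0
prox(-1.3782) = sign(-1.3782)*max(|-1.3782| - 4.61, 0) = 0.0
prox(0.8148) = sign(0.8148)*max(|0.8148| - 4.61, 0) = 0.0
prox(4.5683) = sign(4.5683)*max(|4.5683| - 4.61, 0) = 0.0
prox(x) = [0.0, 0.0, 0.0, 0.0]
||prox(x)||_1 = 0.0 + 0.0 + 0.0 + 0.0 = 0.0


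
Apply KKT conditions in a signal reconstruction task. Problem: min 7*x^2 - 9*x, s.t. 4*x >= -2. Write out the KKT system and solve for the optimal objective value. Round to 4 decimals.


Step 1: Try lambda = 0 (constraint inactive).
Stationarity: 2*7*x - 9 = 0
x* = 9/(2*7) = 9/14 = 0.6429 (rounded; the exact value 9/14 is used below)
Check constraint: 4*0.6429 = 2.5716 >= -2 -- satisfied.
Step 2: Compute optimal value.
f(x*) = 7*(9/14)^2 - 9*(9/14) = -2.8929


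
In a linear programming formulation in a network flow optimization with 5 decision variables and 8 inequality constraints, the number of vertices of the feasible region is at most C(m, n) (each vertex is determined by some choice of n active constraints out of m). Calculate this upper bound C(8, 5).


Each vertex corresponds to some choice of n active constraints out of m, so the number of vertices is at most C(m, n) = m! / (n!(m-n)!).
m = 8, n = 5
Numerator: 8 * 7 * 6 * 5 * 4
Denominator: 5! = 120
C(8, 5) = 56


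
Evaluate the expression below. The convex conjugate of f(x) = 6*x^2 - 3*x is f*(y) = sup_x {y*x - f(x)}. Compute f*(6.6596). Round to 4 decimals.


f*(y) = sup_x {y*x - a*x^2 - b*x} = sup_x {(y-b)*x - a*x^2}
FOC: (y - b) - 2a*x = 0 => x* = (y - b)/(2a)
x* = (6.6596 + 3)/(2*6) = 0.805
f*(6.6596) = (y-b)^2/(4a) = (6.6596 + 3)^2/(4*6)
= 93.3079/24 = 3.8878


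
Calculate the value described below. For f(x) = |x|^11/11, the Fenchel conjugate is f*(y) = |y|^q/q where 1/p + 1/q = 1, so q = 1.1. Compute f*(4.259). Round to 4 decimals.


The conjugate exponent q satisfies 1/p + 1/q = 1.
p = 11, so q = 11/(11 - 1) = 1.1
|y|^q = 4.259^1.1 = 4.9231
f*(4.259) = 4.9231 / 1.1 = 4.4755


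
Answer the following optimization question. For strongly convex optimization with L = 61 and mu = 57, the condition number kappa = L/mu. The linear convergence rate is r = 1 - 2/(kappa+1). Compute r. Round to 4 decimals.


Step 1: Compute the condition number.
kappa = L/mu = 61/57 = 1.0702
Step 2: Compute the convergence rate.
r = 1 - 2/(kappa + 1) = 1 - 2*mu/(L + mu) = (L - mu)/(L + mu) = 4/118 = 0.0339


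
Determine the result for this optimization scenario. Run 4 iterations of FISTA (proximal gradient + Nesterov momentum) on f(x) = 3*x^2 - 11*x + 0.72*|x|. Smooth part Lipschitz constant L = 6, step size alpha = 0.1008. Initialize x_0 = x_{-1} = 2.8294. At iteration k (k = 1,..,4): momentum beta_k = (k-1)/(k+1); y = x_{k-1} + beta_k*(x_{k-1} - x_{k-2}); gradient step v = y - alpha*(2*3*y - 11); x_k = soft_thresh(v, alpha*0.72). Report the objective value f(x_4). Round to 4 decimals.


FISTA on f(x) = 3*x^2 - 11*x + 0.72*|x|
L = 6, alpha = 0.1008
Iteration 1: beta = 0.0, y = 2.8294 + 0.0*(2.8294 - 2.8294) = 2.8294
  grad(y) = 5.9764, v = y - alpha*grad = 2.227
  prox(v) = soft_thresh(2.227, 0.0726) = 2.1544
Iteration 2: beta = 0.3333, y = 2.1544 + 0.3333*(2.1544 - 2.8294) = 1.9294
  grad(y) = 0.5764, v = y - alpha*grad = 1.8713
  prox(v) = soft_thresh(1.8713, 0.0726) = 1.7987
Iteration 3: beta = 0.5, y = 1.7987 + 0.5*(1.7987 - 2.1544) = 1.6209
  grad(y) = -1.2747, v = y - alpha*grad = 1.7494
  prox(v) = soft_thresh(1.7494, 0.0726) = 1.6768
Iteration 4: beta = 0.6, y = 1.6768 + 0.6*(1.6768 - 1.7987) = 1.6036
  grad(y) = -1.3781, v = y - alpha*grad = 1.7426
  prox(v) = soft_thresh(1.7426, 0.0726) = 1.67
f(x_4) = 3*1.67^2 - 11*1.67 + 0.72*|1.67| = -8.8009


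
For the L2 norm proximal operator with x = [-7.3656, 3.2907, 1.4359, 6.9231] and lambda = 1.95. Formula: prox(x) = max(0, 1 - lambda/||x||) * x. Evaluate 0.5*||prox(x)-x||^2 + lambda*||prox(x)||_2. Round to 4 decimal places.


Step 1: Compute ||x||.
||x|| = 10.7272
Step 2: Compute scaling factor.
scale = max(0, 1 - 1.95/10.7272) = 0.8182
Step 3: prox(x) = [-6.0267, 2.6925, 1.1749, 5.6646]
||prox(x)|| = 8.7772
Step 4: Proximal objective.
0.5*||prox-x||^2 = 1.9013
lambda*||prox|| = 17.1155
Total = 19.0167


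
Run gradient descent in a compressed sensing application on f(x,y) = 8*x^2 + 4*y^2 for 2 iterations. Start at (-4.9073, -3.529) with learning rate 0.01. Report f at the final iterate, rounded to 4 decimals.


Gradient descent on f(x,y) = 8*x^2 + 4*y^2.
Starting point: (-4.9073, -3.529), alpha = 0.01
Step 1: grad_x = 2*8*-4.9073 = -78.5168, grad_y = 2*4*-3.529 = -28.232
  x_1 = -4.9073 - 0.01*-78.5168 = -4.1221
  y_1 = -3.529 - 0.01*-28.232 = -3.2467
Step 2: grad_x = 2*8*-4.1221 = -65.9541, grad_y = 2*4*-3.2467 = -25.9734
  x_2 = -4.1221 - 0.01*-65.9541 = -3.4626
  y_2 = -3.2467 - 0.01*-25.9734 = -2.9869
f(-3.4626, -2.9869) = 8*(-3.4626)^2 + 4*(-2.9869)^2 = 131.6037


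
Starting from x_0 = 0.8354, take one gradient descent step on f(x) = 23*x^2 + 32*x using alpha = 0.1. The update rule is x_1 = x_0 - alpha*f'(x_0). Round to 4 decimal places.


We compute the gradient at x_0 and apply the update.
f'(x) = 46*x + 32
f'(0.8354) = 46*0.8354 + 32 = 70.4284
x_1 = 0.8354 - 0.1*70.4284 = -6.2074


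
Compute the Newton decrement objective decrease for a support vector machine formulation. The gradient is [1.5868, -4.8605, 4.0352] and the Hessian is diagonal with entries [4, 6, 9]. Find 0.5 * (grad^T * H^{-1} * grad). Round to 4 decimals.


Step 1: H is diagonal, so H^(-1) * g = [0.3967, -0.8101, 0.4484].
Step 2: g^T H^(-1) g = sum_i g_i^2 / H_ii
  = (1.5868)^2/4 + (-4.8605)^2/6 + (4.0352)^2/9
  = 0.6295 + 3.9374 + 1.8092 = 6.3761
Step 3: Objective decrease = 0.5 * g^T H^(-1) g = 3.188


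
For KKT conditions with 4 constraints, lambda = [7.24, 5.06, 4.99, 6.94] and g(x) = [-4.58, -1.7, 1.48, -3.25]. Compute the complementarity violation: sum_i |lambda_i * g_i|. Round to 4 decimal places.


KKT complementary slackness check:
lambda_1 * g_1 = 7.24 * -4.58 = -33.1592
lambda_2 * g_2 = 5.06 * -1.7 = -8.602
lambda_3 * g_3 = 4.99 * 1.48 = 7.3852
lambda_4 * g_4 = 6.94 * -3.25 = -22.555
Total violation = 33.1592 + 8.602 + 7.3852 + 22.555 = 71.7014


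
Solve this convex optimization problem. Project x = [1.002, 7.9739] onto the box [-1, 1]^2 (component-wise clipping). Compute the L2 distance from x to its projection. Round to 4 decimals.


Project each component onto [-1, 1].
clip(1.002) = 1.0, clip(7.9739) = 1.0
Projection = [1.0, 1.0]
Squared diffs: [0.0, 48.6353]
Distance = sqrt(48.6353) = 6.9739


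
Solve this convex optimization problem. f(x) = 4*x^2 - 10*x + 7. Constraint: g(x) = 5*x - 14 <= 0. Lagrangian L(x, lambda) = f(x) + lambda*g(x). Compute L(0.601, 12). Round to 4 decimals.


Step 1: Evaluate f(x).
f(0.601) = 4*0.601^2 - 10*0.601 + 7 = 2.4348
Step 2: Evaluate g(x).
g(0.601) = 5*0.601 - 14 = -10.995
Step 3: Compute Lagrangian.
L = 2.4348 + 12*-10.995 = -129.5052


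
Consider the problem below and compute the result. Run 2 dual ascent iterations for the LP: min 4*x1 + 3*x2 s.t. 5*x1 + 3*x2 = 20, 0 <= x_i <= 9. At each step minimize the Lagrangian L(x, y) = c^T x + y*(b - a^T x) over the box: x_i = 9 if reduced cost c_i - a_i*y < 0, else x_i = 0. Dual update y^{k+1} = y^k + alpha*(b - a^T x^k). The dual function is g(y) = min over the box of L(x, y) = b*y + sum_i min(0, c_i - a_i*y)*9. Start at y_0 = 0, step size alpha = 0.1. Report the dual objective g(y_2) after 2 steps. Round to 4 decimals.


Dual ascent for LP: min 4*x1 + 3*x2, 5*x1 + 3*x2 = 20, 0 <= x_i <= 9
Step 1: y^k = 0.0, reduced costs: (4.0, 3.0)
  x^k = (0.0, 0.0), subgradient = b - a^T x = 20.0
  y^{k+1} = 0.0 + 0.1*20.0 = 2.0
Step 2: y^k = 2.0, reduced costs: (-6.0, -3.0)
  x^k = (9.0, 9.0), subgradient = b - a^T x = -52.0
  y^{k+1} = 2.0 + 0.1*-52.0 = -3.2
Dual objective at y_2 = -3.2: reduced costs (20.0, 12.6), box minimizer x = (0.0, 0.0)
g(y_2) = b*y + (c1 - a1*y)*x1 + (c2 - a2*y)*x2 = 20*(-3.2) + 20.0*0.0 + 12.6*0.0 = -64.0 + 0.0 + 0.0 = -64.0


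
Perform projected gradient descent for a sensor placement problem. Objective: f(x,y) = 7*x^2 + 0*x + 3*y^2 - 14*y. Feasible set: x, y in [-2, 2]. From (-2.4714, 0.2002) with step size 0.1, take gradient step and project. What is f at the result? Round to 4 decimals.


Step 1: Compute gradient at (-2.4714, 0.2002).
grad_x = 2*7*-2.4714 + 0 = -34.5996
grad_y = 2*3*0.2002 - 14 = -12.7988
Step 2: Gradient step.
x_raw = -2.4714 - 0.1*-34.5996 = 0.9886
y_raw = 0.2002 - 0.1*-12.7988 = 1.4801
Step 3: Project onto [-2, 2].
x_proj = clip(0.9886) = 0.9886
y_proj = clip(1.4801) = 1.4801
Step 4: Evaluate f.
f(0.9886, 1.4801) = -7.3085


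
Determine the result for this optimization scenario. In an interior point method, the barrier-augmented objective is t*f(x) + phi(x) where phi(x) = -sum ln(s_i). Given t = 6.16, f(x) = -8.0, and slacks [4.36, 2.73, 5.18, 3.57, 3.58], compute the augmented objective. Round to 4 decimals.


Step 1: Compute log-barrier.
ln values: [1.4725, 1.0043, 1.6448, 1.2726, 1.2754]
phi = -(1.4725 + 1.0043 + 1.6448 + 1.2726 + 1.2754) = -6.6695
Step 2: Compute augmented objective.
t*f(x) = 6.16*-8.0 = -49.28
Total = -49.28 - 6.6695 = -55.9495


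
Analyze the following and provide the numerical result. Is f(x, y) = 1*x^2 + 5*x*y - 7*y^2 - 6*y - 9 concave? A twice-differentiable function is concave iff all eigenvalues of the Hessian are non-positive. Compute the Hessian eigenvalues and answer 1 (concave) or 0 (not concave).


The Hessian of f(x,y) = 1*x^2 + 5*x*y - 7*y^2 - 6*y - 9 is:
H = [[2, 5], [5, -14]]
Trace = 2 - 14 = -12
Determinant = 2*-14 - (5)^2 = -53
Discriminant = (-12)^2 - 4*-53 = 356.0
Eigenvalues: lambda_1 = -15.434, lambda_2 = 3.434
The function is not concave.

0


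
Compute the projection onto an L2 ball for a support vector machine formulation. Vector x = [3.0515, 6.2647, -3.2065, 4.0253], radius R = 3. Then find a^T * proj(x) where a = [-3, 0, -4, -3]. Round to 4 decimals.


Step 1: Compute ||x|| (intermediates to 6 decimals).
||x|| = sqrt(3.0515^2 + 6.2647^2 + (-3.2065)^2 + 4.0253^2) = 8.662725
Step 2: Project.
Since ||x|| > R, scale = R/||x|| = 3/8.662725 = 0.346311, proj(x) = scale * x
proj(x) = [1.056768, 2.169535, -1.110446, 1.394006]
Step 3: Dot product.
a^T * proj(x) = -3*1.056768 + 0*2.169535 - 4*(-1.110446) - 3*1.394006 = -2.9105


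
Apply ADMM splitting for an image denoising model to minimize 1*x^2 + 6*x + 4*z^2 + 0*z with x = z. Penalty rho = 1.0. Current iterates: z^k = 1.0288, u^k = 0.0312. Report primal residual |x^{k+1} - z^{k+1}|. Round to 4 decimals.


ADMM iteration with rho = 1.0, z^k = 1.0288, u^k = 0.0312
Step 1: x-update.
Minimize 1*x^2 + 6*x + (1.0/2)*(x - 1.0288 + 0.0312)^2
FOC: (2*1 + 1.0)*x = -6 + 1.0*(1.0288 - 0.0312)
x^{k+1} = -1.6675
Step 2: z-update.
Minimize 4*z^2 + 0*z + (1.0/2)*(-1.6675 - z + 0.0312)^2
FOC: (2*4 + 1.0)*z = 0 + 1.0*(-1.6675 + 0.0312)
z^{k+1} = -0.1818
Step 3: u-update.
u^{k+1} = 0.0312 - 1.6675 + 0.1818 = -1.4545
Step 4: Primal residual = |-1.6675 + 0.1818| = 1.4857


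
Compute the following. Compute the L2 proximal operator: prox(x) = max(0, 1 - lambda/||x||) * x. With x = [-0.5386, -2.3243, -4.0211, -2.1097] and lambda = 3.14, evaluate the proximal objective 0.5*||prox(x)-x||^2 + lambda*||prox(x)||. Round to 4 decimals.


Step 1: Compute ||x||.
||x|| = 5.1296
Step 2: Compute scaling factor.
scale = max(0, 1 - 3.14/5.1296) = 0.3879
Step 3: prox(x) = [-0.2089, -0.9015, -1.5596, -0.8183]
||prox(x)|| = 1.9896
Step 4: Proximal objective.
0.5*||prox-x||^2 = 4.9298
lambda*||prox|| = 6.2473
Total = 11.1771


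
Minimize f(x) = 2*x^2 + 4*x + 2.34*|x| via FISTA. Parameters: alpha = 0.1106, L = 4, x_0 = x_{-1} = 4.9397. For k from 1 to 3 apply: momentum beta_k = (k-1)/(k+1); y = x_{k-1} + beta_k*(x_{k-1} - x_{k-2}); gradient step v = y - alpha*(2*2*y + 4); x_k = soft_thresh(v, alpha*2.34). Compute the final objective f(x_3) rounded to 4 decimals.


FISTA on f(x) = 2*x^2 + 4*x + 2.34*|x|
L = 4, alpha = 0.1106
Iteration 1: beta = 0.0, y = 4.9397 + 0.0*(4.9397 - 4.9397) = 4.9397
  grad(y) = 23.7588, v = y - alpha*grad = 2.312
  prox(v) = soft_thresh(2.312, 0.2588) = 2.0532
Iteration 2: beta = 0.3333, y = 2.0532 + 0.3333*(2.0532 - 4.9397) = 1.091
  grad(y) = 8.364, v = y - alpha*grad = 0.1659
  prox(v) = soft_thresh(0.1659, 0.2588) = 0.0
Iteration 3: beta = 0.5, y = 0.0 + 0.5*(0.0 - 2.0532) = -1.0266
  grad(y) = -0.1063, v = y - alpha*grad = -1.0148
  prox(v) = soft_thresh(-1.0148, 0.2588) = -0.756
f(x_3) = 2*(-0.756)^2 + 4*(-0.756) + 2.34*|-0.756| = -0.1119


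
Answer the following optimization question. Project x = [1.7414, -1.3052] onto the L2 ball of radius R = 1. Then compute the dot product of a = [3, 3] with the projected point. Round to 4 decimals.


Step 1: Compute ||x|| (intermediates to 6 decimals).
||x|| = sqrt(1.7414^2 + (-1.3052)^2) = 2.17624
Step 2: Project.
Since ||x|| > R, scale = R/||x|| = 1/2.17624 = 0.459508, proj(x) = scale * x
proj(x) = [0.800187, -0.59975]
Step 3: Dot product.
a^T * proj(x) = 3*0.800187 + 3*(-0.59975) = 0.6013


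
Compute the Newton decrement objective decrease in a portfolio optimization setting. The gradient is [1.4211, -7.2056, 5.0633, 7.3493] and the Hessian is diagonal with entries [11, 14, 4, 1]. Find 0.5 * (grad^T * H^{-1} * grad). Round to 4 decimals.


Step 1: H is diagonal, so H^(-1) * g = [0.1292, -0.5147, 1.2658, 7.3493].
Step 2: g^T H^(-1) g = sum_i g_i^2 / H_ii
  = (1.4211)^2/11 + (-7.2056)^2/14 + (5.0633)^2/4 + (7.3493)^2/1
  = 0.1836 + 3.7086 + 6.4093 + 54.0122 = 64.3137
Step 3: Objective decrease = 0.5 * g^T H^(-1) g = 32.1568


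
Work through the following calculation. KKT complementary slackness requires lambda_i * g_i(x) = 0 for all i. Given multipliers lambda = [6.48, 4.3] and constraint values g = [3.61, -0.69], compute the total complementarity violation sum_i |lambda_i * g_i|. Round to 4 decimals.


KKT complementary slackness check:
lambda_1 * g_1 = 6.48 * 3.61 = 23.3928
lambda_2 * g_2 = 4.3 * -0.69 = -2.967
Total violation = 23.3928 + 2.967 = 26.3598


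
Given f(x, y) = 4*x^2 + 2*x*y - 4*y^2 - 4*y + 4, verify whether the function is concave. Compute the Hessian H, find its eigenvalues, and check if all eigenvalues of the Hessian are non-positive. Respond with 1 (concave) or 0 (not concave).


The Hessian of f(x,y) = 4*x^2 + 2*x*y - 4*y^2 - 4*y + 4 is:
H = [[8, 2], [2, -8]]
Trace = 8 - 8 = 0
Determinant = 8*-8 - (2)^2 = -68
Discriminant = (0)^2 - 4*-68 = 272.0
Eigenvalues: lambda_1 = -8.2462, lambda_2 = 8.2462
The function is not concave.

0


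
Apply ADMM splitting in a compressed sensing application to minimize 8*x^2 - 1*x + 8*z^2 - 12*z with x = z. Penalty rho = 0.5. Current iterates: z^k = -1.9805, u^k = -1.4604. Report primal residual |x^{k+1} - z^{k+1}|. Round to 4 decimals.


ADMM iteration with rho = 0.5, z^k = -1.9805, u^k = -1.4604
Step 1: x-update.
Minimize 8*x^2 - 1*x + (0.5/2)*(x + 1.9805 - 1.4604)^2
FOC: (2*8 + 0.5)*x = 1 + 0.5*(-1.9805 + 1.4604)
x^{k+1} = 0.0448
Step 2: z-update.
Minimize 8*z^2 - 12*z + (0.5/2)*(0.0448 - z - 1.4604)^2
FOC: (2*8 + 0.5)*z = 12 + 0.5*(0.0448 - 1.4604)
z^{k+1} = 0.6844
Step 3: u-update.
u^{k+1} = -1.4604 + 0.0448 - 0.6844 = -2.0999
Step 4: Primal residual = |0.0448 - 0.6844| = 0.6395


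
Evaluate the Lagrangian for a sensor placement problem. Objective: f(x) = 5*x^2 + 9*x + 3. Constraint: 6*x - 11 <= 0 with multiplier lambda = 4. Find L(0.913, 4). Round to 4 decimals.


Step 1: Evaluate f(x).
f(0.913) = 5*0.913^2 + 9*0.913 + 3 = 15.3848
Step 2: Evaluate g(x).
g(0.913) = 6*0.913 - 11 = -5.522
Step 3: Compute Lagrangian.
L = 15.3848 + 4*-5.522 = -6.7032


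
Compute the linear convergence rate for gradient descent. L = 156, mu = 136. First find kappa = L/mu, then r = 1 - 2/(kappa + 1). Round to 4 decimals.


Step 1: Compute the condition number.
kappa = L/mu = 156/136 = 1.1471
Step 2: Compute the convergence rate.
r = 1 - 2/(kappa + 1) = 1 - 2*mu/(L + mu) = (L - mu)/(L + mu) = 20/292 = 0.0685


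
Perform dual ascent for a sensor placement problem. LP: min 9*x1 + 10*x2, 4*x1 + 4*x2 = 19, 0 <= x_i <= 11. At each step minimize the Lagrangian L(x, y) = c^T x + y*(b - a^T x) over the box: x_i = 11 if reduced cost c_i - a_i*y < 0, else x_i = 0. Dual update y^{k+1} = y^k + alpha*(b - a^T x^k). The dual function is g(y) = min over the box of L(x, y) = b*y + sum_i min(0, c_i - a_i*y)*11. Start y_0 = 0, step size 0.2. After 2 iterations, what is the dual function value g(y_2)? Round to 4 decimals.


Dual ascent for LP: min 9*x1 + 10*x2, 4*x1 + 4*x2 = 19, 0 <= x_i <= 11
Step 1: y^k = 0.0, reduced costs: (9.0, 10.0)
  x^k = (0.0, 0.0), subgradient = b - a^T x = 19.0
  y^{k+1} = 0.0 + 0.2*19.0 = 3.8
Step 2: y^k = 3.8, reduced costs: (-6.2, -5.2)
  x^k = (11.0, 11.0), subgradient = b - a^T x = -69.0
  y^{k+1} = 3.8 + 0.2*-69.0 = -10.0
Dual objective at y_2 = -10.0: reduced costs (49.0, 50.0), box minimizer x = (0.0, 0.0)
g(y_2) = b*y + (c1 - a1*y)*x1 + (c2 - a2*y)*x2 = 19*(-10.0) + 49.0*0.0 + 50.0*0.0 = -190.0 + 0.0 + 0.0 = -190.0


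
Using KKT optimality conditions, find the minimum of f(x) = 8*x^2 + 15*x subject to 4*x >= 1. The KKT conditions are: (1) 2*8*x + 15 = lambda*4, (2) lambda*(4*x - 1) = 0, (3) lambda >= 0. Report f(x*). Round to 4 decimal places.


Step 1: Try lambda = 0 (constraint inactive).
x_unc = -15/(2*8) = -0.9375
Check: 4*-0.9375 = -3.75 < 1 -- violated!
Step 2: Constraint must be active: 4*x = 1
x* = 1/4 = 0.25
lambda = (2*8*0.25 + 15)/4 = 4.75
Step 3: Compute optimal value.
f(x*) = 8*0.25^2 + 15*0.25 = 4.25


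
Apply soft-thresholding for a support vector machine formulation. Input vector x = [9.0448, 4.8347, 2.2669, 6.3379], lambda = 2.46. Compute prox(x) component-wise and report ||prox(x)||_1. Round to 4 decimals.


Soft-thresholding with lambda = 2.46:
prox(9.0448) = sign(9.0448)*max(|9.0448| - 2.46, 0) = 6.5848
prox(4.8347) = sign(4.8347)*max(|4.8347| - 2.46, 0) = 2.3747
prox(2.2669) = sign(2.2669)*max(|2.2669| - 2.46, 0) = 0.0
prox(6.3379) = sign(6.3379)*max(|6.3379| - 2.46, 0) = 3.8779
prox(x) = [6.5848, 2.3747, 0.0, 3.8779]
||prox(x)||_1 = 6.5848 + 2.3747 + 0.0 + 3.8779 = 12.8374


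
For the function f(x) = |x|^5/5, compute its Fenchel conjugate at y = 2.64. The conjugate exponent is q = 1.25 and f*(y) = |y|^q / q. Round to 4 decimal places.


The conjugate exponent q satisfies 1/p + 1/q = 1.
p = 5, so q = 5/(5 - 1) = 1.25
|y|^q = 2.64^1.25 = 3.3652
f*(2.64) = 3.3652 / 1.25 = 2.6921


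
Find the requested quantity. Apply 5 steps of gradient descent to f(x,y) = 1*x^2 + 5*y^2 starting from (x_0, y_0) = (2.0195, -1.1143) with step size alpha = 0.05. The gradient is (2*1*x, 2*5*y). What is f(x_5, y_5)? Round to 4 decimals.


Gradient descent on f(x,y) = 1*x^2 + 5*y^2.
Starting point: (2.0195, -1.1143), alpha = 0.05
Step 1: grad_x = 2*1*2.0195 = 4.039, grad_y = 2*5*-1.1143 = -11.143
  x_1 = 2.0195 - 0.05*4.039 = 1.8176
  y_1 = -1.1143 - 0.05*-11.143 = -0.5572
Step 2: grad_x = 2*1*1.8176 = 3.6351, grad_y = 2*5*-0.5572 = -5.5715
  x_2 = 1.8176 - 0.05*3.6351 = 1.6358
  y_2 = -0.5572 - 0.05*-5.5715 = -0.2786
Step 3: grad_x = 2*1*1.6358 = 3.2716, grad_y = 2*5*-0.2786 = -2.7858
  x_3 = 1.6358 - 0.05*3.2716 = 1.4722
  y_3 = -0.2786 - 0.05*-2.7858 = -0.1393
Step 4: grad_x = 2*1*1.4722 = 2.9444, grad_y = 2*5*-0.1393 = -1.3929
  x_4 = 1.4722 - 0.05*2.9444 = 1.325
  y_4 = -0.1393 - 0.05*-1.3929 = -0.0696
Step 5: grad_x = 2*1*1.325 = 2.65, grad_y = 2*5*-0.0696 = -0.6964
  x_5 = 1.325 - 0.05*2.65 = 1.1925
  y_5 = -0.0696 - 0.05*-0.6964 = -0.0348
f(1.1925, -0.0348) = 1*1.1925^2 + 5*(-0.0348)^2 = 1.4281


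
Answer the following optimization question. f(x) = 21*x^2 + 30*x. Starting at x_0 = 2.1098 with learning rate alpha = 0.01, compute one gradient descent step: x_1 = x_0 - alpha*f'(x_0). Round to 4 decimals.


We compute the gradient at x_0 and apply the update.
f'(x) = 42*x + 30
f'(2.1098) = 42*2.1098 + 30 = 118.6116
x_1 = 2.1098 - 0.01*118.6116 = 0.9237


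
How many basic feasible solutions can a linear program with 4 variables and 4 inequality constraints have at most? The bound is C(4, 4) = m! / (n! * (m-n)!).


Each vertex corresponds to some choice of n active constraints out of m, so the number of vertices is at most C(m, n) = m! / (n!(m-n)!).
m = 4, n = 4
Numerator: 4 * 3 * 2 * 1
Denominator: 4! = 24
C(4, 4) = 1


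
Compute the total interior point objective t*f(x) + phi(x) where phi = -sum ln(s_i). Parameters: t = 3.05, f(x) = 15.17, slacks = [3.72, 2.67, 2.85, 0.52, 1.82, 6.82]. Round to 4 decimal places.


Step 1: Compute log-barrier.
ln values: [1.3137, 0.9821, 1.0473, -0.6539, 0.5988, 1.9199]
phi = -(1.3137 + 0.9821 + 1.0473 - 0.6539 + 0.5988 + 1.9199) = -5.2079
Step 2: Compute augmented objective.
t*f(x) = 3.05*15.17 = 46.2685
Total = 46.2685 - 5.2079 = 41.0606


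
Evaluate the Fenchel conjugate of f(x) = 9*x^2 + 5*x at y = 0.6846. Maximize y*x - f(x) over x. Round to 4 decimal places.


f*(y) = sup_x {y*x - a*x^2 - b*x} = sup_x {(y-b)*x - a*x^2}
FOC: (y - b) - 2a*x = 0 => x* = (y - b)/(2a)
x* = (0.6846 - 5)/(2*9) = -0.2397
f*(0.6846) = (y-b)^2/(4a) = (0.6846 - 5)^2/(4*9)
= 18.6227/36 = 0.5173


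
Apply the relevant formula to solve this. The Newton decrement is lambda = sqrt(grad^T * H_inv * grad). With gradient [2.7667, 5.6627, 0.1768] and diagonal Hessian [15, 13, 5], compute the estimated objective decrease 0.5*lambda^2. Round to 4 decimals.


Step 1: H is diagonal, so H^(-1) * g = [0.1844, 0.4356, 0.0354].
Step 2: g^T H^(-1) g = sum_i g_i^2 / H_ii
  = (2.7667)^2/15 + (5.6627)^2/13 + (0.1768)^2/5
  = 0.5103 + 2.4666 + 0.0063 = 2.9832
Step 3: Objective decrease = 0.5 * g^T H^(-1) g = 1.4916
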